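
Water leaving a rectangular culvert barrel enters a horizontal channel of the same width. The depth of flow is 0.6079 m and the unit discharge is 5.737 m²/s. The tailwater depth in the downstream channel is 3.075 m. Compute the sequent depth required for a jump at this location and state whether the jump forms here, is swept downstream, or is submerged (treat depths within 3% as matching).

y₂ = 3.032 m; the jump forms here

V₁ = q/y₁ = 5.737/0.6079 = 9.437 m/s. Fr₁ = V₁/√(g·y₁) = 9.437/√(9.81×0.6079) = 3.865.
Bélanger equation: y₂/y₁ = ½[√(1 + 8Fr₁²) − 1] = ½[√120.48 − 1] = 4.988.
y₂ = 4.988 × 0.6079 = 3.032 m.
Tailwater y_tw = 3.075 m: y_tw ≈ y₂, so the jump forms here.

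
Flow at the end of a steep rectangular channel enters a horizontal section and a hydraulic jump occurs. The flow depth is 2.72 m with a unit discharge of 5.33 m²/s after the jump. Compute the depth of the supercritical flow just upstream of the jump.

y₁ = 0.635 m

V₂ = q/y₂ = 5.33/2.72 = 1.96 m/s; Fr₂ = V₂/√(g·y₂) = 0.379.
The Bélanger relation is symmetric: y₁/y₂ = ½[√(1 + 8Fr₂²) − 1] = ½[√2.151 − 1] = 0.233.
y₁ = 0.233 × 2.72 = 0.635 m.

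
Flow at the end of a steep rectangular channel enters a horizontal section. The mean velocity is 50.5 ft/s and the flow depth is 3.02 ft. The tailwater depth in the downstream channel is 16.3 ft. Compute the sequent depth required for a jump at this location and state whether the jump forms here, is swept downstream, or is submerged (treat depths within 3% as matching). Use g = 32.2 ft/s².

Fr₁ = V₁/√(g·y₁) = 50.5/√(32.2×3.02) = 5.12.
From the momentum equation for a rectangular channel, y₂/y₁ = ½[√(1 + 8Fr₁²) − 1] = ½[√210.8 − 1] = 6.76.
y₂ = 6.76 × 3.02 = 20.4 ft.
Tailwater y_tw = 16.3 ft: y_tw < y₂, so the jump is swept downstream.

y₂ = 20.4 ft; the jump is swept downstream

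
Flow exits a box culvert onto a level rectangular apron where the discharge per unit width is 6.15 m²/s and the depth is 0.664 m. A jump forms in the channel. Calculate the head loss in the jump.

ΔE = 1.74 m

V₁ = q/y₁ = 6.15/0.664 = 9.26 m/s. Fr₁ = V₁/√(g·y₁) = 9.26/√(9.81×0.664) = 3.63.
From the momentum equation for a rectangular channel, y₂/y₁ = ½[√(1 + 8Fr₁²) − 1] = ½[√106.4 − 1] = 4.66.
y₂ = 4.66 × 0.664 = 3.09 m.
V₂ = q/y₂ = 6.15/3.09 = 1.99 m/s. E₁ = y₁ + V₁²/2g = 5.04 m; E₂ = y₂ + V₂²/2g = 3.29 m. ΔE = E₁ − E₂ = 1.74 m.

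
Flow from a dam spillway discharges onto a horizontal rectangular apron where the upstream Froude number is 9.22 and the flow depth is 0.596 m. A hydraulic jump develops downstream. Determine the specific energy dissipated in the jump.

ΔE = 18.3 m

Fr₁ = 9.22 (given).
Conjugate-depth relation: y₂/y₁ = ½[√(1 + 8Fr₁²) − 1] = ½[√681.1 − 1] = 12.5.
y₂ = 12.5 × 0.596 = 7.48 m.
V₁ = Fr₁·√(g·y₁) = 9.22×√(9.81×0.596) = 22.3 m/s; q = V₁·y₁ = 13.3 m²/s. V₂ = q/y₂ = 13.3/7.48 = 1.78 m/s. E₁ = y₁ + V₁²/2g = 25.9 m; E₂ = y₂ + V₂²/2g = 7.64 m. ΔE = E₁ − E₂ = 18.3 m.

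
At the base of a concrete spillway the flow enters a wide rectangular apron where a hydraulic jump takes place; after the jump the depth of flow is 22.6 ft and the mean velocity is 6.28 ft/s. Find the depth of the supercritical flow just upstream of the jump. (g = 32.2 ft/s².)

y₁ = 2.23 ft

Fr₂ = V₂/√(g·y₂) = 6.28/√(32.2×22.6) = 0.233.
From the momentum equation (using Fr₂), y₁/y₂ = ½[√(1 + 8Fr₂²) − 1] = ½[√1.434 − 1] = 0.0987.
y₁ = 0.0987 × 22.6 = 2.23 ft.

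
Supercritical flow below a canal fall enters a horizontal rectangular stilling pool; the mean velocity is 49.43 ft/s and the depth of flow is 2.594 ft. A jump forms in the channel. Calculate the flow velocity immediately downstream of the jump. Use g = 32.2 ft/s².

V₂ = 6.899 ft/s

Fr₁ = V₁/√(g·y₁) = 49.43/√(32.2×2.594) = 5.409.
By Bélanger, y₂/y₁ = ½[√(1 + 8Fr₁²) − 1] = ½[√235.02 − 1] = 7.165.
y₂ = 7.165 × 2.594 = 18.59 ft.
q = V₁·y₁ = 49.43 × 2.594 = 128.2 ft²/s.
V₂ = q/y₂ = 128.2/18.59 = 6.899 ft/s.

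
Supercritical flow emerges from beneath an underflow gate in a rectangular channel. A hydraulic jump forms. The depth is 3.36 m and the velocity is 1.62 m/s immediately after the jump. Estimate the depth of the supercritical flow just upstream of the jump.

y₁ = 0.469 m

Fr₂ = V₂/√(g·y₂) = 1.62/√(9.81×3.36) = 0.282.
From the momentum equation (using Fr₂), y₁/y₂ = ½[√(1 + 8Fr₂²) − 1] = ½[√1.637 − 1] = 0.140.
y₁ = 0.140 × 3.36 = 0.469 m.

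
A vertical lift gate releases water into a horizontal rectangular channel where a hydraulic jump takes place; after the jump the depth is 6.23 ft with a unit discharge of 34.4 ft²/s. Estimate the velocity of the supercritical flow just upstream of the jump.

V₁ = 22.6 ft/s

V₂ = q/y₂ = 34.4/6.23 = 5.52 ft/s; Fr₂ = V₂/√(g·y₂) = 0.390.
Applying the sequent-depth relation in reverse, y₁/y₂ = ½[√(1 + 8Fr₂²) − 1] = ½[√2.216 − 1] = 0.244.
y₁ = 0.244 × 6.23 = 1.52 ft.
V₁ = q/y₁ = 34.4/1.52 = 22.6 ft/s.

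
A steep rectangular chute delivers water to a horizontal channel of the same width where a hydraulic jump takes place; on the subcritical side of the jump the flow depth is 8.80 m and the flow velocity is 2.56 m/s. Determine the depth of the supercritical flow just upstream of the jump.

Fr₂ = V₂/√(g·y₂) = 2.56/√(9.81×8.80) = 0.276.
Since the conjugate-depth ratio holds either way, y₁/y₂ = ½[√(1 + 8Fr₂²) − 1] = ½[√1.607 − 1] = 0.134.
y₁ = 0.134 × 8.80 = 1.18 m.

y₁ = 1.18 m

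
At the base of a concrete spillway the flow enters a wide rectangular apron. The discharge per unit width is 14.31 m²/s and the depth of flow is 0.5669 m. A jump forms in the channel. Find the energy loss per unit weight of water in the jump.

ΔE = 24.59 m

V₁ = q/y₁ = 14.31/0.5669 = 25.24 m/s. Fr₁ = V₁/√(g·y₁) = 25.24/√(9.81×0.5669) = 10.70.
By Bélanger, y₂/y₁ = ½[√(1 + 8Fr₁²) − 1] = ½[√917.60 − 1] = 14.65.
y₂ = 14.65 × 0.5669 = 8.303 m.
V₂ = q/y₂ = 14.31/8.303 = 1.724 m/s. E₁ = y₁ + V₁²/2g = 33.04 m; E₂ = y₂ + V₂²/2g = 8.454 m. ΔE = E₁ − E₂ = 24.59 m.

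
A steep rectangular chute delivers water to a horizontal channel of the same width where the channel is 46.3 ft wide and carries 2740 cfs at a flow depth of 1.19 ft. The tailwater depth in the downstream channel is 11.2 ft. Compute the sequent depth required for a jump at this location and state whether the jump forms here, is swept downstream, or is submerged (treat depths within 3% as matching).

y₂ = 12.9 ft; the jump is swept downstream

q = Q/b = 2740/46.3 = 59.2 ft²/s; V₁ = q/y₁ = 49.7 ft/s. Fr₁ = V₁/√(g·y₁) = 8.03.
Sequent-depth ratio: y₂/y₁ = ½[√(1 + 8Fr₁²) − 1] = ½[√517.3 − 1] = 10.9.
y₂ = 10.9 × 1.19 = 12.9 ft.
Tailwater y_tw = 11.2 ft: y_tw < y₂, so the jump is swept downstream.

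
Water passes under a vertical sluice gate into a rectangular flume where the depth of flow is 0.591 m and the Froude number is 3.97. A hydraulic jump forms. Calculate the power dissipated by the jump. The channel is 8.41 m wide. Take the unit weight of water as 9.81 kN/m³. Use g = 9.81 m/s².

P = 949 kW

Fr₁ = 3.97 (given).
Bélanger equation: y₂/y₁ = ½[√(1 + 8Fr₁²) − 1] = ½[√127.1 − 1] = 5.14.
y₂ = 5.14 × 0.591 = 3.04 m.
Head loss: ΔE = (y₂ − y₁)³/(4y₁y₂) = (3.04 − 0.591)³/(4×0.591×3.04) = 14.6/7.18 = 2.04 m.
V₁ = Fr₁·√(g·y₁) = 3.97×√(9.81×0.591) = 9.56 m/s; q = V₁·y₁ = 5.65 m²/s. Q = q·b = 5.65 × 8.41 = 47.5 m³/s. P = γ·Q·ΔE = 9.81 × 47.5 × 2.04 = 949 kW.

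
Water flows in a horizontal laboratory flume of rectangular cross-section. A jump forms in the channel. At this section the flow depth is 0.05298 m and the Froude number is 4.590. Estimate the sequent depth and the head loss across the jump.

y₂ = 0.3184 m; ΔE = 0.2772 m

Fr₁ = 4.590 (given).
From the momentum equation for a rectangular channel, y₂/y₁ = ½[√(1 + 8Fr₁²) − 1] = ½[√169.54 − 1] = 6.010.
y₂ = 6.010 × 0.05298 = 0.3184 m.
V₁ = Fr₁·√(g·y₁) = 4.590×√(9.81×0.05298) = 3.309 m/s; q = V₁·y₁ = 0.1753 m²/s. V₂ = q/y₂ = 0.1753/0.3184 = 0.5505 m/s. E₁ = y₁ + V₁²/2g = 0.6111 m; E₂ = y₂ + V₂²/2g = 0.3339 m. ΔE = E₁ − E₂ = 0.2772 m.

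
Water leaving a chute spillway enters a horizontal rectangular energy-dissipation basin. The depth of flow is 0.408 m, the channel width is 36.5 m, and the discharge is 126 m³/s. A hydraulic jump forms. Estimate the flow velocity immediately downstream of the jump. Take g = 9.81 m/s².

V₂ = 1.54 m/s

q = Q/b = 126/36.5 = 3.45 m²/s; V₁ = q/y₁ = 8.46 m/s. Fr₁ = V₁/√(g·y₁) = 4.23.
By Bélanger, y₂/y₁ = ½[√(1 + 8Fr₁²) − 1] = ½[√144.1 − 1] = 5.50.
y₂ = 5.50 × 0.408 = 2.24 m.
V₂ = q/y₂ = 3.45/2.24 = 1.54 m/s.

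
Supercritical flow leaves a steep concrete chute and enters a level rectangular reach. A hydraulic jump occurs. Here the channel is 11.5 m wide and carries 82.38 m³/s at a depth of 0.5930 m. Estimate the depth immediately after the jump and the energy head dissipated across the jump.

q = Q/b = 82.38/11.5 = 7.163 m²/s; V₁ = q/y₁ = 12.08 m/s. Fr₁ = V₁/√(g·y₁) = 5.008.
Conjugate-depth relation: y₂/y₁ = ½[√(1 + 8Fr₁²) − 1] = ½[√201.68 − 1] = 6.601.
y₂ = 6.601 × 0.5930 = 3.914 m.
V₂ = q/y₂ = 7.163/3.914 = 1.830 m/s. E₁ = y₁ + V₁²/2g = 8.031 m; E₂ = y₂ + V₂²/2g = 4.085 m. ΔE = E₁ − E₂ = 3.946 m.

y₂ = 3.914 m; ΔE = 3.946 m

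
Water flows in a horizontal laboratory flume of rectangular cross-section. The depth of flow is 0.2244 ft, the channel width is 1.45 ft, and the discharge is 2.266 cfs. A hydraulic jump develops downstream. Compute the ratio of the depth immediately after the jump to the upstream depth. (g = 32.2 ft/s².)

q = Q/b = 2.266/1.45 = 1.563 ft²/s; V₁ = q/y₁ = 6.964 ft/s. Fr₁ = V₁/√(g·y₁) = 2.591.
Conjugate-depth relation: y₂/y₁ = ½[√(1 + 8Fr₁²) − 1] = ½[√54.697 − 1] = 3.198.

y₂/y₁ = 3.198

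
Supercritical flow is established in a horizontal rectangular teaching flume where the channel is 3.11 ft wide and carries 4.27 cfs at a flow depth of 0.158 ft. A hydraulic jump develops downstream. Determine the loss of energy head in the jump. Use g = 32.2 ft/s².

ΔE = 0.498 ft

q = Q/b = 4.27/3.11 = 1.37 ft²/s; V₁ = q/y₁ = 8.69 ft/s. Fr₁ = V₁/√(g·y₁) = 3.85.
Sequent-depth ratio: y₂/y₁ = ½[√(1 + 8Fr₁²) − 1] = ½[√119.7 − 1] = 4.97.
y₂ = 4.97 × 0.158 = 0.785 ft.
V₂ = q/y₂ = 1.37/0.785 = 1.75 ft/s. E₁ = y₁ + V₁²/2g = 1.33 ft; E₂ = y₂ + V₂²/2g = 0.833 ft. ΔE = E₁ − E₂ = 0.498 ft.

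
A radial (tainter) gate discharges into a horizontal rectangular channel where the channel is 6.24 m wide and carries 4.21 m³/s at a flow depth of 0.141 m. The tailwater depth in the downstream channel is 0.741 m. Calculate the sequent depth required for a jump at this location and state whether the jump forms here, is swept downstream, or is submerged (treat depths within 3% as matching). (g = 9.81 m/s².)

q = Q/b = 4.21/6.24 = 0.675 m²/s; V₁ = q/y₁ = 4.78 m/s. Fr₁ = V₁/√(g·y₁) = 4.07.
Conjugate-depth relation: y₂/y₁ = ½[√(1 + 8Fr₁²) − 1] = ½[√133.4 − 1] = 5.28.
y₂ = 5.28 × 0.141 = 0.744 m.
Tailwater y_tw = 0.741 m: y_tw ≈ y₂, so the jump forms here.

y₂ = 0.744 m; the jump forms here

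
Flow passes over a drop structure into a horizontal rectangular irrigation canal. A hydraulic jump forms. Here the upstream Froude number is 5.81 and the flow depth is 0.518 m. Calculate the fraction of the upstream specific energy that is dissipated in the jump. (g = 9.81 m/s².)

ΔE/E₁ = 0.552 (55.2%)

Fr₁ = 5.81 (given).
Bélanger equation: y₂/y₁ = ½[√(1 + 8Fr₁²) − 1] = ½[√271.0 − 1] = 7.73.
y₂ = 7.73 × 0.518 = 4.01 m.
E₁ = y₁(1 + Fr₁²/2) = 0.518×(1 + 5.81²/2) = 9.26 m. ΔE = (y₂ − y₁)³/(4y₁y₂) = 5.11 m. ΔE/E₁ = 5.11/9.26 = 0.552.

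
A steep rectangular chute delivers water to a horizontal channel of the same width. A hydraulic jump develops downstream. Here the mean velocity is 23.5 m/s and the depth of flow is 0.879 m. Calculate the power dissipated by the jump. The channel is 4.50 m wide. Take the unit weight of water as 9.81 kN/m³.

P = 17570 kW

Fr₁ = V₁/√(g·y₁) = 23.5/√(9.81×0.879) = 8.00.
Conjugate-depth relation: y₂/y₁ = ½[√(1 + 8Fr₁²) − 1] = ½[√513.4 − 1] = 10.8.
y₂ = 10.8 × 0.879 = 9.52 m.
Head loss: ΔE = (y₂ − y₁)³/(4y₁y₂) = (9.52 − 0.879)³/(4×0.879×9.52) = 645/33.5 = 19.3 m.
q = V₁·y₁ = 23.5 × 0.879 = 20.7 m²/s. Q = q·b = 20.7 × 4.50 = 93.0 m³/s. P = γ·Q·ΔE = 9.81 × 93.0 × 19.3 = 17570 kW.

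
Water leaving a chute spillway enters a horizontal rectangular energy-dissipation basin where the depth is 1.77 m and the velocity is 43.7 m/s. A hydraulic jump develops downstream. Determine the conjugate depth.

y₂ = 25.4 m

Fr₁ = V₁/√(g·y₁) = 43.7/√(9.81×1.77) = 10.5.
By Bélanger, y₂/y₁ = ½[√(1 + 8Fr₁²) − 1] = ½[√880.9 − 1] = 14.3.
y₂ = 14.3 × 1.77 = 25.4 m.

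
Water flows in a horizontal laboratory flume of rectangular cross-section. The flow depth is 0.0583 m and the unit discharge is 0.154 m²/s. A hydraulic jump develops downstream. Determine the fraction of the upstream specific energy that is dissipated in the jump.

V₁ = q/y₁ = 0.154/0.0583 = 2.64 m/s. Fr₁ = V₁/√(g·y₁) = 2.64/√(9.81×0.0583) = 3.49.
Bélanger equation: y₂/y₁ = ½[√(1 + 8Fr₁²) − 1] = ½[√98.60 − 1] = 4.46.
y₂ = 4.46 × 0.0583 = 0.260 m.
E₁ = y₁ + V₁²/2g = 0.414 m. ΔE = (y₂ − y₁)³/(4y₁y₂) = 0.136 m. ΔE/E₁ = 0.136/0.414 = 0.328.

ΔE/E₁ = 0.328 (32.8%)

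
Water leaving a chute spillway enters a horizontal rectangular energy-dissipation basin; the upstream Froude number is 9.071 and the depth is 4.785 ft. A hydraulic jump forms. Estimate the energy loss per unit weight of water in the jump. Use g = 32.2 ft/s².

ΔE = 141.3 ft

Fr₁ = 9.071 (given).
By Bélanger, y₂/y₁ = ½[√(1 + 8Fr₁²) − 1] = ½[√659.26 − 1] = 12.34.
y₂ = 12.34 × 4.785 = 59.04 ft.
Head loss: ΔE = (y₂ − y₁)³/(4y₁y₂) = (59.04 − 4.785)³/(4×4.785×59.04) = 159685/1130 = 141.3 ft.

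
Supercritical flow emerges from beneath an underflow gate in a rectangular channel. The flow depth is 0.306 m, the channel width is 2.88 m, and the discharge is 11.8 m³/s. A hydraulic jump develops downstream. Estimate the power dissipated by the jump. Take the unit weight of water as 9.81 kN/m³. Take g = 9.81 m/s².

q = Q/b = 11.8/2.88 = 4.10 m²/s; V₁ = q/y₁ = 13.4 m/s. Fr₁ = V₁/√(g·y₁) = 7.73.
Sequent-depth ratio: y₂/y₁ = ½[√(1 + 8Fr₁²) − 1] = ½[√478.8 − 1] = 10.4.
y₂ = 10.4 × 0.306 = 3.19 m.
V₂ = q/y₂ = 4.10/3.19 = 1.28 m/s. E₁ = y₁ + V₁²/2g = 9.44 m; E₂ = y₂ + V₂²/2g = 3.28 m. ΔE = E₁ − E₂ = 6.17 m.
P = γ·Q·ΔE = 9.81 × 11.8 × 6.17 = 714 kW.

P = 714 kW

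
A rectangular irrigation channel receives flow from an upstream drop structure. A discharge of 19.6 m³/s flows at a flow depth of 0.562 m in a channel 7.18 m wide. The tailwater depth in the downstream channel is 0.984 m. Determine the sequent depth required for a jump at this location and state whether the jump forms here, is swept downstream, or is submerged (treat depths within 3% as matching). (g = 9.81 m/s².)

y₂ = 1.39 m; the jump is swept downstream

q = Q/b = 19.6/7.18 = 2.73 m²/s; V₁ = q/y₁ = 4.86 m/s. Fr₁ = V₁/√(g·y₁) = 2.07.
Bélanger equation: y₂/y₁ = ½[√(1 + 8Fr₁²) − 1] = ½[√35.24 − 1] = 2.47.
y₂ = 2.47 × 0.562 = 1.39 m.
Tailwater y_tw = 0.984 m: y_tw < y₂, so the jump is swept downstream.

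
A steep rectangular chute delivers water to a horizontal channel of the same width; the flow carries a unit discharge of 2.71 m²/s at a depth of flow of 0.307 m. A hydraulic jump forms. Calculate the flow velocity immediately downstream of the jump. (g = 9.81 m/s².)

V₂ = 1.32 m/s

V₁ = q/y₁ = 2.71/0.307 = 8.83 m/s. Fr₁ = V₁/√(g·y₁) = 8.83/√(9.81×0.307) = 5.09.
Sequent-depth ratio: y₂/y₁ = ½[√(1 + 8Fr₁²) − 1] = ½[√208.0 − 1] = 6.71.
y₂ = 6.71 × 0.307 = 2.06 m.
V₂ = q/y₂ = 2.71/2.06 = 1.32 m/s.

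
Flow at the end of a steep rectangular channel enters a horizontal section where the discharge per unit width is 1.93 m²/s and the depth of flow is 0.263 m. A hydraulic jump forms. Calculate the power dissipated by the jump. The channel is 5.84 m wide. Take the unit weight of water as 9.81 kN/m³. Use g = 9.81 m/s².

V₁ = q/y₁ = 1.93/0.263 = 7.34 m/s. Fr₁ = V₁/√(g·y₁) = 7.34/√(9.81×0.263) = 4.57.
Bélanger equation: y₂/y₁ = ½[√(1 + 8Fr₁²) − 1] = ½[√168.0 − 1] = 5.98.
y₂ = 5.98 × 0.263 = 1.57 m.
Head loss: ΔE = (y₂ − y₁)³/(4y₁y₂) = (1.57 − 0.263)³/(4×0.263×1.57) = 2.25/1.65 = 1.36 m.
Q = q·b = 1.93 × 5.84 = 11.3 m³/s. P = γ·Q·ΔE = 9.81 × 11.3 × 1.36 = 150 kW.

P = 150 kW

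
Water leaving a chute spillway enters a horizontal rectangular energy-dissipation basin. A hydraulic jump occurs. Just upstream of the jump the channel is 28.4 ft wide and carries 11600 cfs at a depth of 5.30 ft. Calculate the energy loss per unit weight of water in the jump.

q = Q/b = 11600/28.4 = 408 ft²/s; V₁ = q/y₁ = 77.1 ft/s. Fr₁ = V₁/√(g·y₁) = 5.90.
By Bélanger, y₂/y₁ = ½[√(1 + 8Fr₁²) − 1] = ½[√279.4 − 1] = 7.86.
y₂ = 7.86 × 5.30 = 41.6 ft.
Head loss: ΔE = (y₂ − y₁)³/(4y₁y₂) = (41.6 − 5.30)³/(4×5.30×41.6) = 48015/883 = 54.4 ft.

ΔE = 54.4 ft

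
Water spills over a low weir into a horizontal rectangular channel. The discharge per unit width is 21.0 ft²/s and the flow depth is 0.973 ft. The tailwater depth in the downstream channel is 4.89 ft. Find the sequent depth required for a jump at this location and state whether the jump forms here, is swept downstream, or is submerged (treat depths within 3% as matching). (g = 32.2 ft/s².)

V₁ = q/y₁ = 21.0/0.973 = 21.6 ft/s. Fr₁ = V₁/√(g·y₁) = 21.6/√(32.2×0.973) = 3.86.
By Bélanger, y₂/y₁ = ½[√(1 + 8Fr₁²) − 1] = ½[√119.9 − 1] = 4.98.
y₂ = 4.98 × 0.973 = 4.84 ft.
Tailwater y_tw = 4.89 ft: y_tw ≈ y₂, so the jump forms here.

y₂ = 4.84 ft; the jump forms here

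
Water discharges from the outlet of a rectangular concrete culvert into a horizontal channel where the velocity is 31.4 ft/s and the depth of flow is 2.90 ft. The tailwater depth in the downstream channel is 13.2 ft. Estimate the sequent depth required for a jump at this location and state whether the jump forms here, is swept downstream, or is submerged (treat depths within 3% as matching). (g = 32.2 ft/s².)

y₂ = 12.0 ft; the jump is submerged

Fr₁ = V₁/√(g·y₁) = 31.4/√(32.2×2.90) = 3.25.
From the momentum equation for a rectangular channel, y₂/y₁ = ½[√(1 + 8Fr₁²) − 1] = ½[√85.47 − 1] = 4.12.
y₂ = 4.12 × 2.90 = 12.0 ft.
Tailwater y_tw = 13.2 ft: y_tw > y₂, so the jump is submerged.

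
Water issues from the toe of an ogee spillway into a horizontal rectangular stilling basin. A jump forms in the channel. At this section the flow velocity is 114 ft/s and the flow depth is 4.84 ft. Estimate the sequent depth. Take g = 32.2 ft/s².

y₂ = 60.1 ft

Fr₁ = V₁/√(g·y₁) = 114/√(32.2×4.84) = 9.13.
Bélanger equation: y₂/y₁ = ½[√(1 + 8Fr₁²) − 1] = ½[√668.1 − 1] = 12.4.
y₂ = 12.4 × 4.84 = 60.1 ft.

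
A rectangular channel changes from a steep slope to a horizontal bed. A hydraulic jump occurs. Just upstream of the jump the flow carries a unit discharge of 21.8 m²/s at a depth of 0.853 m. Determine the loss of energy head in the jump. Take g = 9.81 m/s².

V₁ = q/y₁ = 21.8/0.853 = 25.6 m/s. Fr₁ = V₁/√(g·y₁) = 25.6/√(9.81×0.853) = 8.83.
From the momentum equation for a rectangular channel, y₂/y₁ = ½[√(1 + 8Fr₁²) − 1] = ½[√625.4 − 1] = 12.0.
y₂ = 12.0 × 0.853 = 10.2 m.
V₂ = q/y₂ = 21.8/10.2 = 2.13 m/s. E₁ = y₁ + V₁²/2g = 34.1 m; E₂ = y₂ + V₂²/2g = 10.5 m. ΔE = E₁ − E₂ = 23.7 m.

ΔE = 23.7 m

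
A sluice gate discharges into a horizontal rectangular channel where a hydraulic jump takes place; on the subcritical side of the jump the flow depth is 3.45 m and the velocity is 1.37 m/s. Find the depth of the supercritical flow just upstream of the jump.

y₁ = 0.348 m

Fr₂ = V₂/√(g·y₂) = 1.37/√(9.81×3.45) = 0.235.
The Bélanger relation is symmetric: y₁/y₂ = ½[√(1 + 8Fr₂²) − 1] = ½[√1.444 − 1] = 0.101.
y₁ = 0.101 × 3.45 = 0.348 m.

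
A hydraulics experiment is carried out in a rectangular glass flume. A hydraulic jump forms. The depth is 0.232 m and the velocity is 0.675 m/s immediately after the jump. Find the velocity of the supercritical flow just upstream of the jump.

V₁ = 2.20 m/s

Fr₂ = V₂/√(g·y₂) = 0.675/√(9.81×0.232) = 0.447.
From the momentum equation (using Fr₂), y₁/y₂ = ½[√(1 + 8Fr₂²) − 1] = ½[√2.602 − 1] = 0.306.
y₁ = 0.306 × 0.232 = 0.0711 m.
V₁ = q/y₁ = 0.157/0.0711 = 2.20 m/s.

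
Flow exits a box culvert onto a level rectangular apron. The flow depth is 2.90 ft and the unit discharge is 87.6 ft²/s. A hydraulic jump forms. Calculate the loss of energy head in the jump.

ΔE = 4.71 ft

V₁ = q/y₁ = 87.6/2.90 = 30.2 ft/s. Fr₁ = V₁/√(g·y₁) = 30.2/√(32.2×2.90) = 3.13.
Conjugate-depth relation: y₂/y₁ = ½[√(1 + 8Fr₁²) − 1] = ½[√79.17 − 1] = 3.95.
y₂ = 3.95 × 2.90 = 11.5 ft.
Head loss: ΔE = (y₂ − y₁)³/(4y₁y₂) = (11.5 − 2.90)³/(4×2.90×11.5) = 625/133 = 4.71 ft.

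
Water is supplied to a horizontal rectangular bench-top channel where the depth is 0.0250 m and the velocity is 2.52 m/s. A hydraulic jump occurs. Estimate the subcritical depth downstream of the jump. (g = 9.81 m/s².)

y₂ = 0.168 m

Fr₁ = V₁/√(g·y₁) = 2.52/√(9.81×0.0250) = 5.09.
Sequent-depth ratio: y₂/y₁ = ½[√(1 + 8Fr₁²) − 1] = ½[√208.1 − 1] = 6.71.
y₂ = 6.71 × 0.0250 = 0.168 m.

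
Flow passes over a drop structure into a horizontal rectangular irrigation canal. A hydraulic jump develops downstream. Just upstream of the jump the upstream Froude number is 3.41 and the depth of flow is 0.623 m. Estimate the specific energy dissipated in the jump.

ΔE = 1.34 m

Fr₁ = 3.41 (given).
By Bélanger, y₂/y₁ = ½[√(1 + 8Fr₁²) − 1] = ½[√94.02 − 1] = 4.35.
y₂ = 4.35 × 0.623 = 2.71 m.
V₁ = Fr₁·√(g·y₁) = 3.41×√(9.81×0.623) = 8.43 m/s; q = V₁·y₁ = 5.25 m²/s. V₂ = q/y₂ = 5.25/2.71 = 1.94 m/s. E₁ = y₁ + V₁²/2g = 4.25 m; E₂ = y₂ + V₂²/2g = 2.90 m. ΔE = E₁ − E₂ = 1.34 m.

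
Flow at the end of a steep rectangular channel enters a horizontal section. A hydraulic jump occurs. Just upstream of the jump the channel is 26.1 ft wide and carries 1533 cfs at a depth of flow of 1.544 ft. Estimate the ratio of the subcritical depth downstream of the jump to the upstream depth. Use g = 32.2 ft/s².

q = Q/b = 1533/26.1 = 58.74 ft²/s; V₁ = q/y₁ = 38.04 ft/s. Fr₁ = V₁/√(g·y₁) = 5.395.
Bélanger equation: y₂/y₁ = ½[√(1 + 8Fr₁²) − 1] = ½[√233.86 − 1] = 7.146.

y₂/y₁ = 7.146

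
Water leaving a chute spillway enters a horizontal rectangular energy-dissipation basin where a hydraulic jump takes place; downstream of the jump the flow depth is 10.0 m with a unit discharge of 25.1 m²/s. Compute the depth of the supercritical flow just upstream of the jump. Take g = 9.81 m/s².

V₂ = q/y₂ = 25.1/10.0 = 2.51 m/s; Fr₂ = V₂/√(g·y₂) = 0.253.
The Bélanger relation is symmetric: y₁/y₂ = ½[√(1 + 8Fr₂²) − 1] = ½[√1.514 − 1] = 0.115.
y₁ = 0.115 × 10.0 = 1.15 m.

y₁ = 1.15 m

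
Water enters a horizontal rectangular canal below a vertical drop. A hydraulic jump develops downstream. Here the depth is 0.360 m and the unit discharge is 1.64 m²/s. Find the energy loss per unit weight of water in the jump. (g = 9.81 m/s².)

ΔE = 0.230 m

V₁ = q/y₁ = 1.64/0.360 = 4.56 m/s. Fr₁ = V₁/√(g·y₁) = 4.56/√(9.81×0.360) = 2.42.
Conjugate-depth relation: y₂/y₁ = ½[√(1 + 8Fr₁²) − 1] = ½[√48.01 − 1] = 2.96.
y₂ = 2.96 × 0.360 = 1.07 m.
Head loss: ΔE = (y₂ − y₁)³/(4y₁y₂) = (1.07 − 0.360)³/(4×0.360×1.07) = 0.354/1.54 = 0.230 m.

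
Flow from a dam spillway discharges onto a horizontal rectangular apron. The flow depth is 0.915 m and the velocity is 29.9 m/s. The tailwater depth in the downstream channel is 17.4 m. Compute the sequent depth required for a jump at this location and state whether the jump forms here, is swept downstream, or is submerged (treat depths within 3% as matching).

Fr₁ = V₁/√(g·y₁) = 29.9/√(9.81×0.915) = 9.98.
Bélanger equation: y₂/y₁ = ½[√(1 + 8Fr₁²) − 1] = ½[√797.8 − 1] = 13.6.
y₂ = 13.6 × 0.915 = 12.5 m.
Tailwater y_tw = 17.4 m: y_tw > y₂, so the jump is submerged.

y₂ = 12.5 m; the jump is submerged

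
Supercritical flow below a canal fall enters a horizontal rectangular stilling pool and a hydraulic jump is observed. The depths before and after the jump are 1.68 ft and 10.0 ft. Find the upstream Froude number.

Fr₁ = 4.55

For a rectangular channel the momentum equation gives q² = ½·g·y₁·y₂·(y₁ + y₂) = ½×32.2×1.68×10.0×11.7 = 3159.
q = √3159 = 56.2 ft²/s.
V₁ = q/y₁ = 33.5 ft/s; Fr₁ = V₁/√(g·y₁) = 4.55.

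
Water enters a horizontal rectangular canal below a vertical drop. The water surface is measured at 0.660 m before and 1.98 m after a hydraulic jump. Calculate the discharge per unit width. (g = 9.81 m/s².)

q = 4.11 m²/s

For a rectangular channel the momentum equation gives q² = ½·g·y₁·y₂·(y₁ + y₂) = ½×9.81×0.660×1.98×2.64 = 16.9.
q = √16.9 = 4.11 m²/s.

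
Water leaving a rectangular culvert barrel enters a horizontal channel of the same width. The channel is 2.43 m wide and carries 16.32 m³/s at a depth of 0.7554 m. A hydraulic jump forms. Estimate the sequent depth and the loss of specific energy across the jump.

q = Q/b = 16.32/2.43 = 6.716 m²/s; V₁ = q/y₁ = 8.891 m/s. Fr₁ = V₁/√(g·y₁) = 3.266.
From the momentum equation for a rectangular channel, y₂/y₁ = ½[√(1 + 8Fr₁²) − 1] = ½[√86.333 − 1] = 4.146.
y₂ = 4.146 × 0.7554 = 3.132 m.
V₂ = q/y₂ = 6.716/3.132 = 2.145 m/s. E₁ = y₁ + V₁²/2g = 4.784 m; E₂ = y₂ + V₂²/2g = 3.366 m. ΔE = E₁ − E₂ = 1.418 m.

y₂ = 3.132 m; ΔE = 1.418 m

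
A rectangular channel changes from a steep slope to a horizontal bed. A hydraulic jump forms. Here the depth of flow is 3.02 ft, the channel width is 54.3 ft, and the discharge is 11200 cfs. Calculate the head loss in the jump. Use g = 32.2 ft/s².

ΔE = 46.5 ft

q = Q/b = 11200/54.3 = 206 ft²/s; V₁ = q/y₁ = 68.3 ft/s. Fr₁ = V₁/√(g·y₁) = 6.93.
Bélanger equation: y₂/y₁ = ½[√(1 + 8Fr₁²) − 1] = ½[√384.8 − 1] = 9.31.
y₂ = 9.31 × 3.02 = 28.1 ft.
Head loss: ΔE = (y₂ − y₁)³/(4y₁y₂) = (28.1 − 3.02)³/(4×3.02×28.1) = 15792/340 = 46.5 ft.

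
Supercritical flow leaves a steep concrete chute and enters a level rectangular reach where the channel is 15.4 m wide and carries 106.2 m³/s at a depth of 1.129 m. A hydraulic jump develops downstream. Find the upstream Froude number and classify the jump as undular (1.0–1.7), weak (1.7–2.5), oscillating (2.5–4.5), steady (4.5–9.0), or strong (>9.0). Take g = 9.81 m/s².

Fr₁ = 1.835; weak jump

q = Q/b = 106.2/15.4 = 6.896 m²/s; V₁ = q/y₁ = 6.108 m/s. Fr₁ = V₁/√(g·y₁) = 1.835.
Fr₁ = 1.835 lies in the weak range.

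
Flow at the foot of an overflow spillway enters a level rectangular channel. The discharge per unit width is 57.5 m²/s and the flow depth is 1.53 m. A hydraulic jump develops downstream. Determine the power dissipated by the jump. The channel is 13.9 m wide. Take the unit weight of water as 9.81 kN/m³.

P = 414512 kW

V₁ = q/y₁ = 57.5/1.53 = 37.6 m/s. Fr₁ = V₁/√(g·y₁) = 37.6/√(9.81×1.53) = 9.70.
Bélanger equation: y₂/y₁ = ½[√(1 + 8Fr₁²) − 1] = ½[√753.8 − 1] = 13.2.
y₂ = 13.2 × 1.53 = 20.2 m.
V₂ = q/y₂ = 57.5/20.2 = 2.84 m/s. E₁ = y₁ + V₁²/2g = 73.5 m; E₂ = y₂ + V₂²/2g = 20.6 m. ΔE = E₁ − E₂ = 52.9 m.
Q = q·b = 57.5 × 13.9 = 799 m³/s. P = γ·Q·ΔE = 9.81 × 799 × 52.9 = 414512 kW.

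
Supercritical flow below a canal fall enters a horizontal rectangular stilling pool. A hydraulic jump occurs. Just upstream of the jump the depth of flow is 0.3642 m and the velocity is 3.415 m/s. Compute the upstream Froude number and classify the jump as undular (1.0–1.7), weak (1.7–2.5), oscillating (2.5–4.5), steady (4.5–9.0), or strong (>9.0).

Fr₁ = V₁/√(g·y₁) = 3.415/√(9.81×0.3642) = 1.807.
Fr₁ = 1.807 lies in the weak range.

Fr₁ = 1.807; weak jump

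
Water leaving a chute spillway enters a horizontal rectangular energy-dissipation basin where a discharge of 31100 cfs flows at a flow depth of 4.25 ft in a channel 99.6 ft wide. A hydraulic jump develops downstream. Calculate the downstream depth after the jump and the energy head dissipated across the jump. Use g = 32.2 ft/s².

y₂ = 35.7 ft; ΔE = 51.2 ft

q = Q/b = 31100/99.6 = 312 ft²/s; V₁ = q/y₁ = 73.5 ft/s. Fr₁ = V₁/√(g·y₁) = 6.28.
Sequent-depth ratio: y₂/y₁ = ½[√(1 + 8Fr₁²) − 1] = ½[√316.6 − 1] = 8.40.
y₂ = 8.40 × 4.25 = 35.7 ft.
Head loss: ΔE = (y₂ − y₁)³/(4y₁y₂) = (35.7 − 4.25)³/(4×4.25×35.7) = 31056/607 = 51.2 ft.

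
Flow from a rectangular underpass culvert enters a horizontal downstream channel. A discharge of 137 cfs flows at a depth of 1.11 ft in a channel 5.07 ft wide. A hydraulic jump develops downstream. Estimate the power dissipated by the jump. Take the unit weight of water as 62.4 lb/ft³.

q = Q/b = 137/5.07 = 27.0 ft²/s; V₁ = q/y₁ = 24.3 ft/s. Fr₁ = V₁/√(g·y₁) = 4.07.
Sequent-depth ratio: y₂/y₁ = ½[√(1 + 8Fr₁²) − 1] = ½[√133.6 − 1] = 5.28.
y₂ = 5.28 × 1.11 = 5.86 ft.
V₂ = q/y₂ = 27.0/5.86 = 4.61 ft/s. E₁ = y₁ + V₁²/2g = 10.3 ft; E₂ = y₂ + V₂²/2g = 6.19 ft. ΔE = E₁ − E₂ = 4.12 ft.
P = γ·Q·ΔE/550 = 62.4 × 137 × 4.12 / 550 = 64.1 hp.

P = 64.1 hp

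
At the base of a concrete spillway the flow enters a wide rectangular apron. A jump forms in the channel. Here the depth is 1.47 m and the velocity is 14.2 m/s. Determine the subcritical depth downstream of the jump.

y₂ = 7.07 m

Fr₁ = V₁/√(g·y₁) = 14.2/√(9.81×1.47) = 3.74.
By Bélanger, y₂/y₁ = ½[√(1 + 8Fr₁²) − 1] = ½[√112.9 − 1] = 4.81.
y₂ = 4.81 × 1.47 = 7.07 m.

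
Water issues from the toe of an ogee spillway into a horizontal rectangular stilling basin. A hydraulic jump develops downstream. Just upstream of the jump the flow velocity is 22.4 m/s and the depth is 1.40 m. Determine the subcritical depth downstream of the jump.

Fr₁ = V₁/√(g·y₁) = 22.4/√(9.81×1.40) = 6.04.
By Bélanger, y₂/y₁ = ½[√(1 + 8Fr₁²) − 1] = ½[√293.3 − 1] = 8.06.
y₂ = 8.06 × 1.40 = 11.3 m.

y₂ = 11.3 m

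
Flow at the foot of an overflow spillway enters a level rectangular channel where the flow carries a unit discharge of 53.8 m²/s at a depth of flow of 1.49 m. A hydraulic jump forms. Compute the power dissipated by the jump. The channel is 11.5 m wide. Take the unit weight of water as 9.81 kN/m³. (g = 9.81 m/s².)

V₁ = q/y₁ = 53.8/1.49 = 36.1 m/s. Fr₁ = V₁/√(g·y₁) = 36.1/√(9.81×1.49) = 9.44.
Sequent-depth ratio: y₂/y₁ = ½[√(1 + 8Fr₁²) − 1] = ½[√714.6 − 1] = 12.9.
y₂ = 12.9 × 1.49 = 19.2 m.
V₂ = q/y₂ = 53.8/19.2 = 2.81 m/s. E₁ = y₁ + V₁²/2g = 67.9 m; E₂ = y₂ + V₂²/2g = 19.6 m. ΔE = E₁ − E₂ = 48.4 m.
Q = q·b = 53.8 × 11.5 = 619 m³/s. P = γ·Q·ΔE = 9.81 × 619 × 48.4 = 293570 kW.

P = 293570 kW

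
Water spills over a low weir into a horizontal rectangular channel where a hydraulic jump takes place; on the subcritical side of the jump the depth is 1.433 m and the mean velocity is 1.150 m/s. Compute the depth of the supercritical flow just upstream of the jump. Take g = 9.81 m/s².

y₁ = 0.2320 m

Fr₂ = V₂/√(g·y₂) = 1.150/√(9.81×1.433) = 0.3067.
From the momentum equation (using Fr₂), y₁/y₂ = ½[√(1 + 8Fr₂²) − 1] = ½[√1.7526 − 1] = 0.1619.
y₁ = 0.1619 × 1.433 = 0.2320 m.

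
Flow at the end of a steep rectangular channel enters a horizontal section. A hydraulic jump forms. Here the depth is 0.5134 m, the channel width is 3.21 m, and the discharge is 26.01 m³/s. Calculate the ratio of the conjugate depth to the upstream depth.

q = Q/b = 26.01/3.21 = 8.103 m²/s; V₁ = q/y₁ = 15.78 m/s. Fr₁ = V₁/√(g·y₁) = 7.033.
By Bélanger, y₂/y₁ = ½[√(1 + 8Fr₁²) − 1] = ½[√396.66 − 1] = 9.458.

y₂/y₁ = 9.458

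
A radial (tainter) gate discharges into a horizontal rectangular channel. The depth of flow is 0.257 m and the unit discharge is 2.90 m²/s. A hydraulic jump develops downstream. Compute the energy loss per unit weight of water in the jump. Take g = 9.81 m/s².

V₁ = q/y₁ = 2.90/0.257 = 11.3 m/s. Fr₁ = V₁/√(g·y₁) = 11.3/√(9.81×0.257) = 7.11.
Sequent-depth ratio: y₂/y₁ = ½[√(1 + 8Fr₁²) − 1] = ½[√405.0 − 1] = 9.56.
y₂ = 9.56 × 0.257 = 2.46 m.
V₂ = q/y₂ = 2.90/2.46 = 1.18 m/s. E₁ = y₁ + V₁²/2g = 6.75 m; E₂ = y₂ + V₂²/2g = 2.53 m. ΔE = E₁ − E₂ = 4.22 m.

ΔE = 4.22 m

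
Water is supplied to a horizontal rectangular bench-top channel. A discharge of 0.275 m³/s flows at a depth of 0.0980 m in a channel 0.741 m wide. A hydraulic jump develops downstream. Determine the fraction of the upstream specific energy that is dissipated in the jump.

q = Q/b = 0.275/0.741 = 0.371 m²/s; V₁ = q/y₁ = 3.79 m/s. Fr₁ = V₁/√(g·y₁) = 3.86.
Conjugate-depth relation: y₂/y₁ = ½[√(1 + 8Fr₁²) − 1] = ½[√120.3 − 1] = 4.98.
y₂ = 4.98 × 0.0980 = 0.489 m.
E₁ = y₁ + V₁²/2g = 0.829 m. ΔE = (y₂ − y₁)³/(4y₁y₂) = 0.311 m. ΔE/E₁ = 0.311/0.829 = 0.375.

ΔE/E₁ = 0.375 (37.5%)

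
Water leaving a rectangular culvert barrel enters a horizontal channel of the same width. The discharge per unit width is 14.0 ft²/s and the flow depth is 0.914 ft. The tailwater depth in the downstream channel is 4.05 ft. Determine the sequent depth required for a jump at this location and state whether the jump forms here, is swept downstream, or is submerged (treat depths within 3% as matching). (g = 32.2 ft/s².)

y₂ = 3.22 ft; the jump is submerged

V₁ = q/y₁ = 14.0/0.914 = 15.3 ft/s. Fr₁ = V₁/√(g·y₁) = 15.3/√(32.2×0.914) = 2.82.
From the momentum equation for a rectangular channel, y₂/y₁ = ½[√(1 + 8Fr₁²) − 1] = ½[√64.78 − 1] = 3.52.
y₂ = 3.52 × 0.914 = 3.22 ft.
Tailwater y_tw = 4.05 ft: y_tw > y₂, so the jump is submerged.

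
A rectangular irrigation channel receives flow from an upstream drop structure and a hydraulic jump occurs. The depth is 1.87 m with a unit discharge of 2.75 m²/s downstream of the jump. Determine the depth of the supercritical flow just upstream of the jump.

V₂ = q/y₂ = 2.75/1.87 = 1.47 m/s; Fr₂ = V₂/√(g·y₂) = 0.343.
The Bélanger relation is symmetric: y₁/y₂ = ½[√(1 + 8Fr₂²) − 1] = ½[√1.943 − 1] = 0.197.
y₁ = 0.197 × 1.87 = 0.368 m.

y₁ = 0.368 m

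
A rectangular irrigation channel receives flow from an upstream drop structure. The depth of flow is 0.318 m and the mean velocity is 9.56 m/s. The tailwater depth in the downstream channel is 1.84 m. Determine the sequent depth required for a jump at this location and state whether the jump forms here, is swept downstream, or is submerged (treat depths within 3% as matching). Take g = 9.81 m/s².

Fr₁ = V₁/√(g·y₁) = 9.56/√(9.81×0.318) = 5.41.
By Bélanger, y₂/y₁ = ½[√(1 + 8Fr₁²) − 1] = ½[√235.4 − 1] = 7.17.
y₂ = 7.17 × 0.318 = 2.28 m.
Tailwater y_tw = 1.84 m: y_tw < y₂, so the jump is swept downstream.

y₂ = 2.28 m; the jump is swept downstream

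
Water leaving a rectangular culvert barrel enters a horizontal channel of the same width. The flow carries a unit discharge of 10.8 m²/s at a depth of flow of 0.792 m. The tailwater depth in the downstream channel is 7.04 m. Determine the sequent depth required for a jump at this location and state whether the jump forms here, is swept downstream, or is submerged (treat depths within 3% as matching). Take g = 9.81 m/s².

V₁ = q/y₁ = 10.8/0.792 = 13.6 m/s. Fr₁ = V₁/√(g·y₁) = 13.6/√(9.81×0.792) = 4.89.
Bélanger equation: y₂/y₁ = ½[√(1 + 8Fr₁²) − 1] = ½[√192.5 − 1] = 6.44.
y₂ = 6.44 × 0.792 = 5.10 m.
Tailwater y_tw = 7.04 m: y_tw > y₂, so the jump is submerged.

y₂ = 5.10 m; the jump is submerged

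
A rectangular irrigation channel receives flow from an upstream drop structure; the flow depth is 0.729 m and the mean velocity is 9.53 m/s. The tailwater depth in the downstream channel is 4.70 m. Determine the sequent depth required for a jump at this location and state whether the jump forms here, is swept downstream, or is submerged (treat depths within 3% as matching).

Fr₁ = V₁/√(g·y₁) = 9.53/√(9.81×0.729) = 3.56.
Conjugate-depth relation: y₂/y₁ = ½[√(1 + 8Fr₁²) − 1] = ½[√102.6 − 1] = 4.56.
y₂ = 4.56 × 0.729 = 3.33 m.
Tailwater y_tw = 4.70 m: y_tw > y₂, so the jump is submerged.

y₂ = 3.33 m; the jump is submerged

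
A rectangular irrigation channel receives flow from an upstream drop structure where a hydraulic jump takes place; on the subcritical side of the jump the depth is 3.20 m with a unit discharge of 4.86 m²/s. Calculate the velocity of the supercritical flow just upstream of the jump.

V₂ = q/y₂ = 4.86/3.20 = 1.52 m/s; Fr₂ = V₂/√(g·y₂) = 0.271.
From the momentum equation (using Fr₂), y₁/y₂ = ½[√(1 + 8Fr₂²) − 1] = ½[√1.588 − 1] = 0.130.
y₁ = 0.130 × 3.20 = 0.416 m.
V₁ = q/y₁ = 4.86/0.416 = 11.7 m/s.

V₁ = 11.7 m/s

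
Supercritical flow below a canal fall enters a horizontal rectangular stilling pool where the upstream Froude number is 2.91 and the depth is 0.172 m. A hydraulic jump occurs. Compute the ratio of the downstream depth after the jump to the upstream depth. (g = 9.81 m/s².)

y₂/y₁ = 3.65

Fr₁ = 2.91 (given).
From the momentum equation for a rectangular channel, y₂/y₁ = ½[√(1 + 8Fr₁²) − 1] = ½[√68.74 − 1] = 3.65.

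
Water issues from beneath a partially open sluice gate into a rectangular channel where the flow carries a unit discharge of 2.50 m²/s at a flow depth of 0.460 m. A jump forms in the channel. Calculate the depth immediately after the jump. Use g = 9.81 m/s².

y₂ = 1.45 m

V₁ = q/y₁ = 2.50/0.460 = 5.43 m/s. Fr₁ = V₁/√(g·y₁) = 5.43/√(9.81×0.460) = 2.56.
From the momentum equation for a rectangular channel, y₂/y₁ = ½[√(1 + 8Fr₁²) − 1] = ½[√53.36 − 1] = 3.15.
y₂ = 3.15 × 0.460 = 1.45 m.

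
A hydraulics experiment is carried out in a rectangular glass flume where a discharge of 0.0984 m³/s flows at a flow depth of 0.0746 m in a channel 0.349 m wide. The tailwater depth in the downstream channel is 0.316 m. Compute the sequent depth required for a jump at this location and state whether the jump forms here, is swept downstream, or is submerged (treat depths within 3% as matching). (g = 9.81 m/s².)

q = Q/b = 0.0984/0.349 = 0.282 m²/s; V₁ = q/y₁ = 3.78 m/s. Fr₁ = V₁/√(g·y₁) = 4.42.
Conjugate-depth relation: y₂/y₁ = ½[√(1 + 8Fr₁²) − 1] = ½[√157.2 − 1] = 5.77.
y₂ = 5.77 × 0.0746 = 0.430 m.
Tailwater y_tw = 0.316 m: y_tw < y₂, so the jump is swept downstream.

y₂ = 0.430 m; the jump is swept downstream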